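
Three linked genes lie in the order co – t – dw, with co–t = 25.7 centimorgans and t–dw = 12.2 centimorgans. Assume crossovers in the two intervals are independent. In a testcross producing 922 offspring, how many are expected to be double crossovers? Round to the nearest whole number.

Map distances give recombination frequencies of 0.257 and 0.122 for the two intervals.
With no interference, expected double-crossover frequency = 0.257 × 0.122 = 0.03135.
Expected number = 0.03135 × 922 = 28.91 ≈ 29.

29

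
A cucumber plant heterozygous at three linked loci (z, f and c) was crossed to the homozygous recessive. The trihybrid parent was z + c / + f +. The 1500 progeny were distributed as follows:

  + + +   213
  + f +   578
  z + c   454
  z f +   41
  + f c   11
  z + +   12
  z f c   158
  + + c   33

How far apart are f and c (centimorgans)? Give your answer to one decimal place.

The two rarest classes, z + + and + f c, are the double crossovers. Comparing them with the parentals, only the c allele has switched, so c is the middle locus and the order is z – c – f.
Crossovers in the c–f interval produce the single-crossover classes z f c and + + + (158 + 213 = 371) plus the double crossovers (23).
RF(c–f) = (371 + 23) / 1500 = 394/1500 = 0.2627 → 26.3 centimorgans.

26.3 centimorgans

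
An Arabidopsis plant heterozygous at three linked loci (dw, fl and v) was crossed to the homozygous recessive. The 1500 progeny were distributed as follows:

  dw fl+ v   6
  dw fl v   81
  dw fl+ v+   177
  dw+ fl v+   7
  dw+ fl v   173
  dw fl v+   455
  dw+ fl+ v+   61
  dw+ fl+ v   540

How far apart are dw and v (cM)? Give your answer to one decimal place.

The two most frequent reciprocal classes, dw+ fl+ v and dw fl v+, are the parental types, so the F1 was dw+ fl+ v / dw fl v+.
The two rarest classes, dw fl+ v and dw+ fl v+, are the double crossovers. Comparing them with the parentals, only the dw allele has switched, so dw is the middle locus and the order is v – dw – fl.
Crossovers in the v–dw interval produce the single-crossover classes dw+ fl+ v+ and dw fl v (61 + 81 = 142) plus the double crossovers (13).
RF(v–dw) = (142 + 13) / 1500 = 155/1500 = 0.1033 → 10.3 cM.

10.3 cM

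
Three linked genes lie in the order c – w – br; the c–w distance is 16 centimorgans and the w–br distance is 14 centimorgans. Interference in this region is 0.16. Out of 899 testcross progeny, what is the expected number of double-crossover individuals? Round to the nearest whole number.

Map distances give recombination frequencies of 0.160 and 0.140 for the two intervals.
With interference 0.16 (so coincidence = 0.84), expected double-crossover frequency = 0.160 × 0.140 × 0.84 = 0.01882.
Expected number = 0.01882 × 899 = 16.92 ≈ 17.

17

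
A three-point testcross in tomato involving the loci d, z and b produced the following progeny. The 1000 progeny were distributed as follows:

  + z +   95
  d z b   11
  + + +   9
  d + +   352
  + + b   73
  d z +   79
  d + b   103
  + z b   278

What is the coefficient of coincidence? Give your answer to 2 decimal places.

0.53

The two most frequent reciprocal classes, + z b and d + +, are the parental types, so the F1 was + z b / d + +.
The two rarest classes, d z b and + + +, are the double crossovers. Comparing them with the parentals, only the d allele has switched, so d is the middle locus and the order is z – d – b.
z–d: (152 + 20)/1000 = 0.1720; d–b: (198 + 20)/1000 = 0.2180.
Expected DCO frequency = 0.1720 × 0.2180 ≈ 0.03750; observed = 20/1000 ≈ 0.02000.
Coefficient of coincidence = 0.02000/0.03750 ≈ 0.53.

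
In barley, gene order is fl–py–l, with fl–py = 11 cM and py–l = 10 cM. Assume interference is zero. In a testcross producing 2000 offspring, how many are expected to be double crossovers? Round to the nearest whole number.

Map distances give recombination frequencies of 0.110 and 0.100 for the two intervals.
With no interference, expected double-crossover frequency = 0.110 × 0.100 = 0.01100.
Expected number = 0.01100 × 2000 = 22.00 ≈ 22.

22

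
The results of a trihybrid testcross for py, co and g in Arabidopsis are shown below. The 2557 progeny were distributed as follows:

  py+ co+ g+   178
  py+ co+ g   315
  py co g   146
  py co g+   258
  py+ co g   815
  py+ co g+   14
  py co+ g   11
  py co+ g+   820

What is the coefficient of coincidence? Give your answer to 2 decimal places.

The two most frequent reciprocal classes, py+ co g and py co+ g+, are the parental types, so the F1 was py+ co g / py co+ g+.
The two rarest classes, py+ co g+ and py co+ g, are the double crossovers. Comparing them with the parentals, only the g allele has switched, so g is the middle locus and the order is py – g – co.
py–g: (324 + 25)/2557 = 0.1365; g–co: (573 + 25)/2557 = 0.2339.
Expected DCO frequency = 0.1365 × 0.2339 ≈ 0.03193; observed = 25/2557 ≈ 0.00978.
Coefficient of coincidence = 0.00978/0.03193 ≈ 0.31.

0.31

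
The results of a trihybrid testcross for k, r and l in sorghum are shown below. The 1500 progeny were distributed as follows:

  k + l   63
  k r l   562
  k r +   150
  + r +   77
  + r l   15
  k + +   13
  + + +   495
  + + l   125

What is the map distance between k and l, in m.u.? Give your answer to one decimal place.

20.2 m.u.

The two most frequent reciprocal classes, k r l and + + +, are the parental types, so the F1 was k r l / + + +.
The two rarest classes, + r l and k + +, are the double crossovers. Comparing them with the parentals, only the k allele has switched, so k is the middle locus and the order is l – k – r.
Crossovers in the l–k interval produce the single-crossover classes k r + and + + l (150 + 125 = 275) plus the double crossovers (28).
RF(l–k) = (275 + 28) / 1500 = 303/1500 = 0.2020 → 20.2 m.u.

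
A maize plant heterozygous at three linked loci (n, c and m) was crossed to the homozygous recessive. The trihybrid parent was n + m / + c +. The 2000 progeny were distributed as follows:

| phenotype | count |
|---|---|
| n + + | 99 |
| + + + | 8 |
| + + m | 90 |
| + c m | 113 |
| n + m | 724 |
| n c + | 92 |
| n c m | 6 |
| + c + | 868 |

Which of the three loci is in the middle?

c

The two rarest classes, n c m and + + +, are the double crossovers. Comparing them with the parentals, only the c allele has switched, so c is the middle locus and the order is n – c – m.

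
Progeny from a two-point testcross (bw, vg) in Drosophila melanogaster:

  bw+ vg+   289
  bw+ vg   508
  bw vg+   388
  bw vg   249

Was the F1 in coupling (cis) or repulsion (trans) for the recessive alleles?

The two most frequent classes are bw+ vg (508) and bw vg+ (388); these are the parental (non-recombinant) types.
So the F1 carried bw+ vg on one chromosome and bw vg+ on the other — the recessive alleles are on opposite chromosomes (trans / repulsion).

trans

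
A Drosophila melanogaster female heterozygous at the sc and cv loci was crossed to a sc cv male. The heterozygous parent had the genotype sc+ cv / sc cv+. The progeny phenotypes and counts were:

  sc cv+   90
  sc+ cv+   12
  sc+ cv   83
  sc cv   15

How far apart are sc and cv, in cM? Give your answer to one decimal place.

13.5 cM

The recombinant classes are sc+ cv+ and sc cv: 12 + 15 = 27.
Recombination frequency = 27/200 = 0.1350 ≈ 13.5%, i.e. 13.5 cM.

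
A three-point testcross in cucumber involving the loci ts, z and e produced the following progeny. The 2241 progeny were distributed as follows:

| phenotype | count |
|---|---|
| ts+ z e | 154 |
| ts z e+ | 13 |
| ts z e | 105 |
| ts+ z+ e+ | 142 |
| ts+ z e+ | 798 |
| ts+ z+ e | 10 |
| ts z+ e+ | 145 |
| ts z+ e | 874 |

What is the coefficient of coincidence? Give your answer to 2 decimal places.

0.59

The two most frequent reciprocal classes, ts+ z e+ and ts z+ e, are the parental types, so the F1 was ts+ z e+ / ts z+ e.
The two rarest classes, ts z e+ and ts+ z+ e, are the double crossovers. Comparing them with the parentals, only the ts allele has switched, so ts is the middle locus and the order is e – ts – z.
e–ts: (299 + 23)/2241 = 0.1437; ts–z: (247 + 23)/2241 = 0.1205.
Expected DCO frequency = 0.1437 × 0.1205 ≈ 0.01732; observed = 23/2241 ≈ 0.01026.
Coefficient of coincidence = 0.01026/0.01732 ≈ 0.59.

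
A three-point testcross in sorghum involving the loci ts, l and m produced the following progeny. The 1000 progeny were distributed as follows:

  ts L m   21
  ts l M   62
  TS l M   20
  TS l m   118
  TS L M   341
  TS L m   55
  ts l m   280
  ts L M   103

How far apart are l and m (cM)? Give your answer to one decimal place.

The two most frequent reciprocal classes, ts l m and TS L M, are the parental types, so the F1 was ts l m / TS L M.
The two rarest classes, ts L m and TS l M, are the double crossovers. Comparing them with the parentals, only the l allele has switched, so l is the middle locus and the order is m – l – ts.
Crossovers in the m–l interval produce the single-crossover classes ts l M and TS L m (62 + 55 = 117) plus the double crossovers (41).
RF(m–l) = (117 + 41) / 1000 = 158/1000 = 0.1580 → 15.8 cM.

15.8 cM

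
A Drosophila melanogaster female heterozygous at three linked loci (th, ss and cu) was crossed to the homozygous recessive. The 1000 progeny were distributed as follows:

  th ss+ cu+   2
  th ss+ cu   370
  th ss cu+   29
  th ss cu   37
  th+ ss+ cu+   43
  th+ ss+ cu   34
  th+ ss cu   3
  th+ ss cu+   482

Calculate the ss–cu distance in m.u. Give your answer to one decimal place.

8.5 m.u.

The two most frequent reciprocal classes, th+ ss cu+ and th ss+ cu, are the parental types, so the F1 was th+ ss cu+ / th ss+ cu.
The two rarest classes, th+ ss cu and th ss+ cu+, are the double crossovers. Comparing them with the parentals, only the cu allele has switched, so cu is the middle locus and the order is ss – cu – th.
Crossovers in the ss–cu interval produce the single-crossover classes th+ ss+ cu+ and th ss cu (43 + 37 = 80) plus the double crossovers (5).
RF(ss–cu) = (80 + 5) / 1000 = 85/1000 = 0.0850 → 8.5 m.u.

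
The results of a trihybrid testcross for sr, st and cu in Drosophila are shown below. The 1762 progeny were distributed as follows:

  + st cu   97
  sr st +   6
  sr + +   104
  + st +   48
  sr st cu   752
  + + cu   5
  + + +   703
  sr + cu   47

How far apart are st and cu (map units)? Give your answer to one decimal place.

6.0 map units

The two most frequent reciprocal classes, + + + and sr st cu, are the parental types, so the F1 was + + + / sr st cu.
The two rarest classes, + + cu and sr st +, are the double crossovers. Comparing them with the parentals, only the cu allele has switched, so cu is the middle locus and the order is sr – cu – st.
Crossovers in the cu–st interval produce the single-crossover classes + st + and sr + cu (48 + 47 = 95) plus the double crossovers (11).
RF(cu–st) = (95 + 11) / 1762 = 106/1762 = 0.0602 → 6.0 map units.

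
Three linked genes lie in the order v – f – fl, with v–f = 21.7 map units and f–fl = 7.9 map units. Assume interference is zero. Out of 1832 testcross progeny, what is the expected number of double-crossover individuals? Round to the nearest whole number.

31

Map distances give recombination frequencies of 0.217 and 0.079 for the two intervals.
With no interference, expected double-crossover frequency = 0.217 × 0.079 = 0.01714.
Expected number = 0.01714 × 1832 = 31.41 ≈ 31.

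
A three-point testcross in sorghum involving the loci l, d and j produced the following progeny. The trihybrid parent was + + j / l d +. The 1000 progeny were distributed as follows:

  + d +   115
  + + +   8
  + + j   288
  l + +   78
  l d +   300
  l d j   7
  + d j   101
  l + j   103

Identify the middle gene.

j

The two rarest classes, + + + and l d j, are the double crossovers. Comparing them with the parentals, only the j allele has switched, so j is the middle locus and the order is l – j – d.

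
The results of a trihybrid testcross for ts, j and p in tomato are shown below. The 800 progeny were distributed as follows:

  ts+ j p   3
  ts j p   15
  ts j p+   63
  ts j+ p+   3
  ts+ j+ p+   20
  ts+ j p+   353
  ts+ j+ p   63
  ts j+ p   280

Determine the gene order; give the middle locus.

The two most frequent reciprocal classes, ts+ j p+ and ts j+ p, are the parental types, so the F1 was ts+ j p+ / ts j+ p.
The two rarest classes, ts+ j p and ts j+ p+, are the double crossovers. Comparing them with the parentals, only the p allele has switched, so p is the middle locus and the order is j – p – ts.

p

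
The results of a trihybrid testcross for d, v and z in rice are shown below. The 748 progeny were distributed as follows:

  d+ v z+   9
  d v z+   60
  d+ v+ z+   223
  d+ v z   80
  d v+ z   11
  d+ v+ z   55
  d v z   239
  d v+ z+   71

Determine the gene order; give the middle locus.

v

The two most frequent reciprocal classes, d v z and d+ v+ z+, are the parental types, so the F1 was d v z / d+ v+ z+.
The two rarest classes, d v+ z and d+ v z+, are the double crossovers. Comparing them with the parentals, only the v allele has switched, so v is the middle locus and the order is d – v – z.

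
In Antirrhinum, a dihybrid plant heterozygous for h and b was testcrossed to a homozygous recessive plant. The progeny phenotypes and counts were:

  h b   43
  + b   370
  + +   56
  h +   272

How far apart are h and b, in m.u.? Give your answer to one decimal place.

The two most frequent classes, + b (370) and h + (272), are the parental types, so the F1 was + b / h +.
The recombinant classes are + + and h b: 56 + 43 = 99.
Recombination frequency = 99/741 = 0.1336 ≈ 13.4%, i.e. 13.4 m.u.

13.4 m.u.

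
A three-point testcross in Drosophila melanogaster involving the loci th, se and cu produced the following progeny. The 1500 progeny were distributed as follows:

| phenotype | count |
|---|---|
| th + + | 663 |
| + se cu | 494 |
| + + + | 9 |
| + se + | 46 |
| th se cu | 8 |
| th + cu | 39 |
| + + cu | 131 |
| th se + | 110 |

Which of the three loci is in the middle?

The two most frequent reciprocal classes, th + + and + se cu, are the parental types, so the F1 was th + + / + se cu.
The two rarest classes, + + + and th se cu, are the double crossovers. Comparing them with the parentals, only the th allele has switched, so th is the middle locus and the order is se – th – cu.

th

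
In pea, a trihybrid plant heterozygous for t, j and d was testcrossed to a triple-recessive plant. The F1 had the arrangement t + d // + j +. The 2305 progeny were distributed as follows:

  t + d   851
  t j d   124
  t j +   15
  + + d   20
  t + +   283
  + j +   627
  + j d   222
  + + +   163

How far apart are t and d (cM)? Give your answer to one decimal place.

23.4 cM

The two rarest classes, + + d and t j +, are the double crossovers. Comparing them with the parentals, only the t allele has switched, so t is the middle locus and the order is j – t – d.
Crossovers in the t–d interval produce the single-crossover classes t + + and + j d (283 + 222 = 505) plus the double crossovers (35).
RF(t–d) = (505 + 35) / 2305 = 540/2305 = 0.2343 → 23.4 cM.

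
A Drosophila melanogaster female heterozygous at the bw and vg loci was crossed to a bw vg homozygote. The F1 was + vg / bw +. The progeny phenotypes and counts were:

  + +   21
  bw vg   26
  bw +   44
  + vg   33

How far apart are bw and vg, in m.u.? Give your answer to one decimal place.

The recombinant classes are + + and bw vg: 21 + 26 = 47.
Recombination frequency = 47/124 = 0.3790 ≈ 37.9%, i.e. 37.9 m.u.

37.9 m.u.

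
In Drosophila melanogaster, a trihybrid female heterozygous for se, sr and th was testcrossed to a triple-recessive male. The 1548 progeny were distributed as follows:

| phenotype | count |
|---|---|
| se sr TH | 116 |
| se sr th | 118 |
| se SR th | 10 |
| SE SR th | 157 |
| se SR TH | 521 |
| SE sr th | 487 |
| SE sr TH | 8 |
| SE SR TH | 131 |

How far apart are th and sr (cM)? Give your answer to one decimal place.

18.8 cM

The two most frequent reciprocal classes, SE sr th and se SR TH, are the parental types, so the F1 was SE sr th / se SR TH.
The two rarest classes, SE sr TH and se SR th, are the double crossovers. Comparing them with the parentals, only the th allele has switched, so th is the middle locus and the order is se – th – sr.
Crossovers in the th–sr interval produce the single-crossover classes SE SR th and se sr TH (157 + 116 = 273) plus the double crossovers (18).
RF(th–sr) = (273 + 18) / 1548 = 291/1548 = 0.1880 → 18.8 cM.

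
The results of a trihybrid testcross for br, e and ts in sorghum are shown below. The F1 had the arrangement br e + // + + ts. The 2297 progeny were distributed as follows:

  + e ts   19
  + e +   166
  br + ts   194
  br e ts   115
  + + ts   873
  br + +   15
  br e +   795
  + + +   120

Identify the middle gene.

e

The two rarest classes, br + + and + e ts, are the double crossovers. Comparing them with the parentals, only the e allele has switched, so e is the middle locus and the order is ts – e – br.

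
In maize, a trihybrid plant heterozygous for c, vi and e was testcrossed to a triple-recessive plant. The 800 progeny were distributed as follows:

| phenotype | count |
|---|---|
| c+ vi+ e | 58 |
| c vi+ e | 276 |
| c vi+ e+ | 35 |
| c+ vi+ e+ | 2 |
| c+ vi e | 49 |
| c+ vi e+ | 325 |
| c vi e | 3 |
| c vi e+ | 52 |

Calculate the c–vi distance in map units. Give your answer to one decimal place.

14.4 map units

The two most frequent reciprocal classes, c+ vi e+ and c vi+ e, are the parental types, so the F1 was c+ vi e+ / c vi+ e.
The two rarest classes, c+ vi+ e+ and c vi e, are the double crossovers. Comparing them with the parentals, only the vi allele has switched, so vi is the middle locus and the order is c – vi – e.
Crossovers in the c–vi interval produce the single-crossover classes c vi e+ and c+ vi+ e (52 + 58 = 110) plus the double crossovers (5).
RF(c–vi) = (110 + 5) / 800 = 115/800 = 0.1437 → 14.4 map units.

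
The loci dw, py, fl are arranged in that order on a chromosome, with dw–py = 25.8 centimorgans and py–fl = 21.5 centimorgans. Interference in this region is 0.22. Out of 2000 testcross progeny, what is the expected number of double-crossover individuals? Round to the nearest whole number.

87

Map distances give recombination frequencies of 0.258 and 0.215 for the two intervals.
With interference 0.22 (so coincidence = 0.78), expected double-crossover frequency = 0.258 × 0.215 × 0.78 = 0.04327.
Expected number = 0.04327 × 2000 = 86.53 ≈ 87.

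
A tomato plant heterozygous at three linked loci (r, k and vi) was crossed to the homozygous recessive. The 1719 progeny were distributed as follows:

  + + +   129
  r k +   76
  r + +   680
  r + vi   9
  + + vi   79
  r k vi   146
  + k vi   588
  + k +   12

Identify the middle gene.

The two most frequent reciprocal classes, r + + and + k vi, are the parental types, so the F1 was r + + / + k vi.
The two rarest classes, r + vi and + k +, are the double crossovers. Comparing them with the parentals, only the vi allele has switched, so vi is the middle locus and the order is r – vi – k.

vi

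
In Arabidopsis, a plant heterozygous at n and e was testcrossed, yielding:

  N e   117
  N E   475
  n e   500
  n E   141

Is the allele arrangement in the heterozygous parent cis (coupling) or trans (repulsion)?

cis

The two most frequent classes are N E (475) and n e (500); these are the parental (non-recombinant) types.
So the F1 carried N E on one chromosome and n e on the other — the recessive alleles are on the same chromosome (cis / coupling).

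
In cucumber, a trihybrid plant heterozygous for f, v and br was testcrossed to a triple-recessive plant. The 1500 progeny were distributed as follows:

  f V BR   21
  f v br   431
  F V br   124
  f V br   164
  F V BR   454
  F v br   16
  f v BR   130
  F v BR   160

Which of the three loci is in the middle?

f

The two most frequent reciprocal classes, F V BR and f v br, are the parental types, so the F1 was F V BR / f v br.
The two rarest classes, f V BR and F v br, are the double crossovers. Comparing them with the parentals, only the f allele has switched, so f is the middle locus and the order is br – f – v.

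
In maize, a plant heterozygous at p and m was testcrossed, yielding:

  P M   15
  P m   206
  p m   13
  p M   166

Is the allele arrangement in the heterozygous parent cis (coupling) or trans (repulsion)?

The two most frequent classes are P m (206) and p M (166); these are the parental (non-recombinant) types.
So the F1 carried P m on one chromosome and p M on the other — the recessive alleles are on opposite chromosomes (trans / repulsion).

trans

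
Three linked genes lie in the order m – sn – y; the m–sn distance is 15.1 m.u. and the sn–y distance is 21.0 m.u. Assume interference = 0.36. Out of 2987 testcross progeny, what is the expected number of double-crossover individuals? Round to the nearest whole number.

61

Map distances give recombination frequencies of 0.151 and 0.210 for the two intervals.
With interference 0.36 (so coincidence = 0.64), expected double-crossover frequency = 0.151 × 0.210 × 0.64 = 0.02029.
Expected number = 0.02029 × 2987 = 60.62 ≈ 61.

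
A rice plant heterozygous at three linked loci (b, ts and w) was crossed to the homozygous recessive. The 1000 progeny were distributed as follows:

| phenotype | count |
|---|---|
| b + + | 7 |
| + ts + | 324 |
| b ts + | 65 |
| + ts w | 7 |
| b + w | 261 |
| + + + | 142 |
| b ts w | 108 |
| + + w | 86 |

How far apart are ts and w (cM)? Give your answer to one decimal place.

26.4 cM

The two most frequent reciprocal classes, + ts + and b + w, are the parental types, so the F1 was + ts + / b + w.
The two rarest classes, + ts w and b + +, are the double crossovers. Comparing them with the parentals, only the w allele has switched, so w is the middle locus and the order is b – w – ts.
Crossovers in the w–ts interval produce the single-crossover classes + + + and b ts w (142 + 108 = 250) plus the double crossovers (14).
RF(w–ts) = (250 + 14) / 1000 = 264/1000 = 0.2640 → 26.4 cM.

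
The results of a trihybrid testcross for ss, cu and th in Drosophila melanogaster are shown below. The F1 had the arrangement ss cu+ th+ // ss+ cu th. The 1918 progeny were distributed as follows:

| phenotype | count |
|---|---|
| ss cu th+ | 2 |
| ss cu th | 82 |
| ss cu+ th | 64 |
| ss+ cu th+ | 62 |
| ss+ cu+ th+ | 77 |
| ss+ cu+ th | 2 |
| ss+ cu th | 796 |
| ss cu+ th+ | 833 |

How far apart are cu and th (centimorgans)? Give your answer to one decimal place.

The two rarest classes, ss cu th+ and ss+ cu+ th, are the double crossovers. Comparing them with the parentals, only the cu allele has switched, so cu is the middle locus and the order is th – cu – ss.
Crossovers in the th–cu interval produce the single-crossover classes ss cu+ th and ss+ cu th+ (64 + 62 = 126) plus the double crossovers (4).
RF(th–cu) = (126 + 4) / 1918 = 130/1918 = 0.0678 → 6.8 centimorgans.

6.8 centimorgans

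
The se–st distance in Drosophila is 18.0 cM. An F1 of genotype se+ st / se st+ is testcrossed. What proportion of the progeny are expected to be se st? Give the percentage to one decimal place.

A map distance of 18.0 cM corresponds to a recombination frequency of 0.180.
The F1 is se+ st / se st+, so se st is a recombinant gamete class with expected frequency r/2 = 0.180/2 = 0.0900.
That is 0.0900 = 9.0% of the progeny.

9.0%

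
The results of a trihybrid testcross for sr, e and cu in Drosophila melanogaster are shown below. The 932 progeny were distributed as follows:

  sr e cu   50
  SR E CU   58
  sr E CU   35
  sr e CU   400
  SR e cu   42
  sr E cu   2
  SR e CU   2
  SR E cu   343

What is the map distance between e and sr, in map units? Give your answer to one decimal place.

8.7 map units

The two most frequent reciprocal classes, sr e CU and SR E cu, are the parental types, so the F1 was sr e CU / SR E cu.
The two rarest classes, SR e CU and sr E cu, are the double crossovers. Comparing them with the parentals, only the sr allele has switched, so sr is the middle locus and the order is e – sr – cu.
Crossovers in the e–sr interval produce the single-crossover classes sr E CU and SR e cu (35 + 42 = 77) plus the double crossovers (4).
RF(e–sr) = (77 + 4) / 932 = 81/932 = 0.0869 → 8.7 map units.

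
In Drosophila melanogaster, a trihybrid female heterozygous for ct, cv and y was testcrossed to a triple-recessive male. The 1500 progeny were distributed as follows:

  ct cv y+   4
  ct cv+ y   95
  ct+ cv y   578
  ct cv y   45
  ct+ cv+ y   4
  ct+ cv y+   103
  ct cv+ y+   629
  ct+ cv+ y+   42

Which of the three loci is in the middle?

The two most frequent reciprocal classes, ct cv+ y+ and ct+ cv y, are the parental types, so the F1 was ct cv+ y+ / ct+ cv y.
The two rarest classes, ct cv y+ and ct+ cv+ y, are the double crossovers. Comparing them with the parentals, only the cv allele has switched, so cv is the middle locus and the order is y – cv – ct.

cv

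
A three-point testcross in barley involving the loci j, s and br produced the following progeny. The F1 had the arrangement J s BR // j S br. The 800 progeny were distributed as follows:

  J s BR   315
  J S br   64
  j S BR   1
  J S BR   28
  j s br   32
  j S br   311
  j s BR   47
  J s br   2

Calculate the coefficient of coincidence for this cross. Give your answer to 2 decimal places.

0.33

The two rarest classes, J s br and j S BR, are the double crossovers. Comparing them with the parentals, only the br allele has switched, so br is the middle locus and the order is j – br – s.
j–br: (111 + 3)/800 = 0.1425; br–s: (60 + 3)/800 = 0.0788.
Expected DCO frequency = 0.1425 × 0.0788 ≈ 0.01123; observed = 3/800 ≈ 0.00375.
Coefficient of coincidence = 0.00375/0.01123 ≈ 0.33.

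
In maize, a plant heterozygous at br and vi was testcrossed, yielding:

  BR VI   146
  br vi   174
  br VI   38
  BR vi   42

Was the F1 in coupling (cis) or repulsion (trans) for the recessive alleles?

The two most frequent classes are BR VI (146) and br vi (174); these are the parental (non-recombinant) types.
So the F1 carried BR VI on one chromosome and br vi on the other — the recessive alleles are on the same chromosome (cis / coupling).

cis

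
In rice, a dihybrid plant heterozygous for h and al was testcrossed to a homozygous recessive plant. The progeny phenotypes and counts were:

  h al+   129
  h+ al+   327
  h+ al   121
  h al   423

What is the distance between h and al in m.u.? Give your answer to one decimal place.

The two most frequent classes, h+ al+ (327) and h al (423), are the parental types, so the F1 was h+ al+ / h al.
The recombinant classes are h+ al and h al+: 121 + 129 = 250.
Recombination frequency = 250/1000 = 0.2500 ≈ 25.0%, i.e. 25.0 m.u.

25.0 m.u.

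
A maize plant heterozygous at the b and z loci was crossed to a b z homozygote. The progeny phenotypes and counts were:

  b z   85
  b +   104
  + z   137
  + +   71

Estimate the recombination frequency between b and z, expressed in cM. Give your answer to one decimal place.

The two most frequent classes, + z (137) and b + (104), are the parental types, so the F1 was + z / b +.
The recombinant classes are + + and b z: 71 + 85 = 156.
Recombination frequency = 156/397 = 0.3929 ≈ 39.3%, i.e. 39.3 cM.

39.3 cM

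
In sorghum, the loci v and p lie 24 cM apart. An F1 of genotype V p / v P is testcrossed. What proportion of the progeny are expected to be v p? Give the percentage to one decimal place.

A map distance of 24 cM corresponds to a recombination frequency of 0.240.
The F1 is V p / v P, so v p is a recombinant gamete class with expected frequency r/2 = 0.240/2 = 0.1200.
That is 0.1200 = 12.0% of the progeny.

12.0%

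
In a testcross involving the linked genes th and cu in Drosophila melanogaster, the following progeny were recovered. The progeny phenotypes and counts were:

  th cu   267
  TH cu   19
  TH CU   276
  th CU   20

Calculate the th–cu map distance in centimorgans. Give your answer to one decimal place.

The two most frequent classes, TH CU (276) and th cu (267), are the parental types, so the F1 was TH CU / th cu.
The recombinant classes are TH cu and th CU: 19 + 20 = 39.
Recombination frequency = 39/582 = 0.0670 ≈ 6.7%, i.e. 6.7 centimorgans.

6.7 centimorgans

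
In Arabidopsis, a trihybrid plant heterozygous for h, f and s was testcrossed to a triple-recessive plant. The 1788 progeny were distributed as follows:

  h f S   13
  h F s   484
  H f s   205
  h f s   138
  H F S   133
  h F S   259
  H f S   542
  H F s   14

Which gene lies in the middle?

h

The two most frequent reciprocal classes, h F s and H f S, are the parental types, so the F1 was h F s / H f S.
The two rarest classes, H F s and h f S, are the double crossovers. Comparing them with the parentals, only the h allele has switched, so h is the middle locus and the order is f – h – s.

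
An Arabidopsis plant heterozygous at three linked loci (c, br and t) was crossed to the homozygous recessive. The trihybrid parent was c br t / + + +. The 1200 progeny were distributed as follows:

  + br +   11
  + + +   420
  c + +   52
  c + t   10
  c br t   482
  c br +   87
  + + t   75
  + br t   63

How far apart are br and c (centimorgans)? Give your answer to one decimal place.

11.3 centimorgans

The two rarest classes, c + t and + br +, are the double crossovers. Comparing them with the parentals, only the br allele has switched, so br is the middle locus and the order is c – br – t.
Crossovers in the c–br interval produce the single-crossover classes + br t and c + + (63 + 52 = 115) plus the double crossovers (21).
RF(c–br) = (115 + 21) / 1200 = 136/1200 = 0.1133 → 11.3 centimorgans.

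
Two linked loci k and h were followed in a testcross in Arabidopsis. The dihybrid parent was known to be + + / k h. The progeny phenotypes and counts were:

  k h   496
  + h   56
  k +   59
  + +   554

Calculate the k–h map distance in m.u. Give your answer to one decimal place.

9.9 m.u.

The recombinant classes are + h and k +: 56 + 59 = 115.
Recombination frequency = 115/1165 = 0.0987 ≈ 9.9%, i.e. 9.9 m.u.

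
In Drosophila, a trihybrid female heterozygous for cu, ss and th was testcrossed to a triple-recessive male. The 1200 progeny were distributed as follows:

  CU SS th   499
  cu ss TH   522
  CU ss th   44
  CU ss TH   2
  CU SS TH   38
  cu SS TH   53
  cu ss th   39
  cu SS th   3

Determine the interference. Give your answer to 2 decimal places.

0.28

The two most frequent reciprocal classes, CU SS th and cu ss TH, are the parental types, so the F1 was CU SS th / cu ss TH.
The two rarest classes, cu SS th and CU ss TH, are the double crossovers. Comparing them with the parentals, only the cu allele has switched, so cu is the middle locus and the order is ss – cu – th.
ss–cu: (97 + 5)/1200 = 0.0850; cu–th: (77 + 5)/1200 = 0.0683.
Expected DCO frequency = 0.0850 × 0.0683 ≈ 0.00581; observed = 5/1200 ≈ 0.00417.
Coefficient of coincidence = 0.00417/0.00581 ≈ 0.72; interference = 1 − 0.72 = 0.28.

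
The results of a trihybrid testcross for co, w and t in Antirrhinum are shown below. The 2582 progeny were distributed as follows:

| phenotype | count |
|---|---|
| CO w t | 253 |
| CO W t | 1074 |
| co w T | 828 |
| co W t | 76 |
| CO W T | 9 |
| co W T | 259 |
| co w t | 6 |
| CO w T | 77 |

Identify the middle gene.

t

The two most frequent reciprocal classes, co w T and CO W t, are the parental types, so the F1 was co w T / CO W t.
The two rarest classes, co w t and CO W T, are the double crossovers. Comparing them with the parentals, only the t allele has switched, so t is the middle locus and the order is w – t – co.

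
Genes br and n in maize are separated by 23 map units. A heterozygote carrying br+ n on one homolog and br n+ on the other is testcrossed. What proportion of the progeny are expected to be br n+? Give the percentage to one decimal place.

38.5%

A map distance of 23 map units corresponds to a recombination frequency of 0.230.
The F1 is br+ n / br n+, so br n+ is a parental gamete class with expected frequency (1 − r)/2 = 0.770/2 = 0.3850.
That is 0.3850 = 38.5% of the progeny.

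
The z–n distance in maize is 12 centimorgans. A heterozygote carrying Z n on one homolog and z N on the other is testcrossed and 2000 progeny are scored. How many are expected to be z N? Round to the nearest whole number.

880

A map distance of 12 centimorgans corresponds to a recombination frequency of 0.120.
The F1 is Z n / z N, so z N is a parental gamete class with expected frequency (1 − r)/2 = 0.880/2 = 0.4400.
Expected number = 0.4400 × 2000 = 880.00 ≈ 880.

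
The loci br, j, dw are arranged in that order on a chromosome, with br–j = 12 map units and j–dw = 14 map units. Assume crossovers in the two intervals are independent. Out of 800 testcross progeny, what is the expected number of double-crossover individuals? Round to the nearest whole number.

Map distances give recombination frequencies of 0.120 and 0.140 for the two intervals.
With no interference, expected double-crossover frequency = 0.120 × 0.140 = 0.01680.
Expected number = 0.01680 × 800 = 13.44 ≈ 13.

13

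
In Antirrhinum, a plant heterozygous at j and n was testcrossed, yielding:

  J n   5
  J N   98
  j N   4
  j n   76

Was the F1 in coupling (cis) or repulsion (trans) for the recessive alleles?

The two most frequent classes are J N (98) and j n (76); these are the parental (non-recombinant) types.
So the F1 carried J N on one chromosome and j n on the other — the recessive alleles are on the same chromosome (cis / coupling).

cis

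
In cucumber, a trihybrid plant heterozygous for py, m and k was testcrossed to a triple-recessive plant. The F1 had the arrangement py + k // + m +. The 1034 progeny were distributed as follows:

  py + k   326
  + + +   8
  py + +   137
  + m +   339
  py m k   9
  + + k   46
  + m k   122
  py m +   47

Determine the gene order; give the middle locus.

m

The two rarest classes, py m k and + + +, are the double crossovers. Comparing them with the parentals, only the m allele has switched, so m is the middle locus and the order is py – m – k.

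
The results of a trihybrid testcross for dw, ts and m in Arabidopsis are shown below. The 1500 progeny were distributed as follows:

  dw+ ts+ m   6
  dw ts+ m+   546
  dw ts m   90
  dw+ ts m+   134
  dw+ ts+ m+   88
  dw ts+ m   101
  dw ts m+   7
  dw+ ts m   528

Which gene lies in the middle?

ts

The two most frequent reciprocal classes, dw ts+ m+ and dw+ ts m, are the parental types, so the F1 was dw ts+ m+ / dw+ ts m.
The two rarest classes, dw ts m+ and dw+ ts+ m, are the double crossovers. Comparing them with the parentals, only the ts allele has switched, so ts is the middle locus and the order is m – ts – dw.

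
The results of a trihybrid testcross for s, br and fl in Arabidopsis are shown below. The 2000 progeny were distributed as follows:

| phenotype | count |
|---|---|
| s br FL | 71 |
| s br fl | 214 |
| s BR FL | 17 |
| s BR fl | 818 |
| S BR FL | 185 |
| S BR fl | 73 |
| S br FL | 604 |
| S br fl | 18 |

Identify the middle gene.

fl

The two most frequent reciprocal classes, s BR fl and S br FL, are the parental types, so the F1 was s BR fl / S br FL.
The two rarest classes, s BR FL and S br fl, are the double crossovers. Comparing them with the parentals, only the fl allele has switched, so fl is the middle locus and the order is s – fl – br.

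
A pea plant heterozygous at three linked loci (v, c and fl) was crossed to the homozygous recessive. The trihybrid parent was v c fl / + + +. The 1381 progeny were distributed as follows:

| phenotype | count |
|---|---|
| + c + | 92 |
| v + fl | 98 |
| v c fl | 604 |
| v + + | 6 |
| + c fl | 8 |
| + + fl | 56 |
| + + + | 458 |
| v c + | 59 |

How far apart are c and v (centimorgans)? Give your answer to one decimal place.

14.8 centimorgans

The two rarest classes, + c fl and v + +, are the double crossovers. Comparing them with the parentals, only the v allele has switched, so v is the middle locus and the order is c – v – fl.
Crossovers in the c–v interval produce the single-crossover classes v + fl and + c + (98 + 92 = 190) plus the double crossovers (14).
RF(c–v) = (190 + 14) / 1381 = 204/1381 = 0.1477 → 14.8 centimorgans.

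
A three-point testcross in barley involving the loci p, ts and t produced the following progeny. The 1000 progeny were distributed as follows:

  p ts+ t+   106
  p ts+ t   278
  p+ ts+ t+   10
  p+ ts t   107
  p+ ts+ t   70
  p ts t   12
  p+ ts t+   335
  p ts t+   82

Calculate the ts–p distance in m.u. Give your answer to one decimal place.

The two most frequent reciprocal classes, p+ ts t+ and p ts+ t, are the parental types, so the F1 was p+ ts t+ / p ts+ t.
The two rarest classes, p+ ts+ t+ and p ts t, are the double crossovers. Comparing them with the parentals, only the ts allele has switched, so ts is the middle locus and the order is t – ts – p.
Crossovers in the ts–p interval produce the single-crossover classes p ts t+ and p+ ts+ t (82 + 70 = 152) plus the double crossovers (22).
RF(ts–p) = (152 + 22) / 1000 = 174/1000 = 0.1740 → 17.4 m.u.

17.4 m.u.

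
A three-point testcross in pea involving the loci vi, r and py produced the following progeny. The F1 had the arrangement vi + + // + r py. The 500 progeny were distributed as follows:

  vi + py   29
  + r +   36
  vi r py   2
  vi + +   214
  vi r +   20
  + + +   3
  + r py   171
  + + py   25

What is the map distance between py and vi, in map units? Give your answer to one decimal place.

The two rarest classes, + + + and vi r py, are the double crossovers. Comparing them with the parentals, only the vi allele has switched, so vi is the middle locus and the order is r – vi – py.
Crossovers in the vi–py interval produce the single-crossover classes vi + py and + r + (29 + 36 = 65) plus the double crossovers (5).
RF(vi–py) = (65 + 5) / 500 = 70/500 = 0.1400 → 14.0 map units.

14.0 map units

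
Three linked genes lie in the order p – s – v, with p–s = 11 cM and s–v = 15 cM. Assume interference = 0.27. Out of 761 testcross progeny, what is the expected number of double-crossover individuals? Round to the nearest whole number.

9

Map distances give recombination frequencies of 0.110 and 0.150 for the two intervals.
With interference 0.27 (so coincidence = 0.73), expected double-crossover frequency = 0.110 × 0.150 × 0.73 = 0.01205.
Expected number = 0.01205 × 761 = 9.17 ≈ 9.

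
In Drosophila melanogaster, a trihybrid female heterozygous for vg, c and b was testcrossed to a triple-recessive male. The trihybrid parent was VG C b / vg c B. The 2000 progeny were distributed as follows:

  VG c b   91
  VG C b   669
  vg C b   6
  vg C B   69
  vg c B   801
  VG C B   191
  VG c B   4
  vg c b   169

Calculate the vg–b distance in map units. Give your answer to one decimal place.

18.5 map units

The two rarest classes, vg C b and VG c B, are the double crossovers. Comparing them with the parentals, only the vg allele has switched, so vg is the middle locus and the order is b – vg – c.
Crossovers in the b–vg interval produce the single-crossover classes VG C B and vg c b (191 + 169 = 360) plus the double crossovers (10).
RF(b–vg) = (360 + 10) / 2000 = 370/2000 = 0.1850 → 18.5 map units.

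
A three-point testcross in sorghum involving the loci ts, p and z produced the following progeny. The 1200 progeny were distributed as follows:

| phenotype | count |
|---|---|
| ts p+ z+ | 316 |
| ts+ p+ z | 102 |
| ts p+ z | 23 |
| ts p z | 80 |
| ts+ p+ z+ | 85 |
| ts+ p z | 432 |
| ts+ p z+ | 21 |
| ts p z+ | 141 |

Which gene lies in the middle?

z

The two most frequent reciprocal classes, ts+ p z and ts p+ z+, are the parental types, so the F1 was ts+ p z / ts p+ z+.
The two rarest classes, ts+ p z+ and ts p+ z, are the double crossovers. Comparing them with the parentals, only the z allele has switched, so z is the middle locus and the order is ts – z – p.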